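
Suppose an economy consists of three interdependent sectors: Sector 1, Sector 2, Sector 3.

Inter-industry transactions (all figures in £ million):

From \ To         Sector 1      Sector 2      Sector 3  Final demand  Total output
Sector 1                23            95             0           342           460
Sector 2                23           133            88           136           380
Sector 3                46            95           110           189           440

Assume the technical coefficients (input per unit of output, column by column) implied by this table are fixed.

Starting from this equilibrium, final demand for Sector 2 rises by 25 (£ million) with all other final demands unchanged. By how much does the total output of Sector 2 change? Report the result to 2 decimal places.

Technical coefficients a_ij = z_ij / X_j:
  a_11 = 23/460 = 0.05, a_21 = 23/460 = 0.05, a_31 = 46/460 = 0.10
  a_12 = 95/380 = 0.25, a_22 = 133/380 = 0.35, a_32 = 95/380 = 0.25
  a_13 = 0/440 = 0.00, a_23 = 88/440 = 0.20, a_33 = 110/440 = 0.25
I − A =
  [   0.95    -0.25     0.00]
  [  -0.05     0.65    -0.20]
  [  -0.10    -0.25     0.75]
Cofactors of I−A, C_ij = (−1)^(i+j)·(minor ij) (rows/columns in the sector order above):
  C_11 = (0.65)(0.75) − (-0.20)(-0.25) = 0.4375
  C_12 = −[(-0.05)(0.75) − (-0.20)(-0.10)] = 0.0575
  C_13 = (-0.05)(-0.25) − (0.65)(-0.10) = 0.0775
  C_21 = −[(-0.25)(0.75) − (0.00)(-0.25)] = 0.1875
  C_22 = (0.95)(0.75) − (0.00)(-0.10) = 0.7125
  C_23 = −[(0.95)(-0.25) − (-0.25)(-0.10)] = 0.2625
  C_31 = (-0.25)(-0.20) − (0.00)(0.65) = 0.0500
  C_32 = −[(0.95)(-0.20) − (0.00)(-0.05)] = 0.1900
  C_33 = (0.95)(0.65) − (-0.25)(-0.05) = 0.6050
det(I−A) = Σ_j (I−A)_1j·C_1j = (0.95)(0.4375) + (-0.25)(0.0575) + (0.00)(0.0775) = 0.40125
adj(I−A) = Cᵀ =
  [ 0.4375   0.1875   0.0500]
  [ 0.0575   0.7125   0.1900]
  [ 0.0775   0.2625   0.6050]
(I − A)⁻¹ = adj(I−A) / det(I−A) ≈
  [   1.0903     0.4673     0.1246]
  [   0.1433     1.7757     0.4735]
  [   0.1931     0.6542     1.5078]
Δx = (I − A)⁻¹ Δd with Δd having +25 in the Sector 2 component and 0 elsewhere.
So Δx_2 = L_22 · (+25), where L_22 = adj(I−A)_22 / det(I−A) = 0.7125 / 0.40125.
Δx_2 = 0.7125 × (+25) / 0.40125 = 17.8125 / 0.40125 ≈ 44.39.

Δx_2 = 44.39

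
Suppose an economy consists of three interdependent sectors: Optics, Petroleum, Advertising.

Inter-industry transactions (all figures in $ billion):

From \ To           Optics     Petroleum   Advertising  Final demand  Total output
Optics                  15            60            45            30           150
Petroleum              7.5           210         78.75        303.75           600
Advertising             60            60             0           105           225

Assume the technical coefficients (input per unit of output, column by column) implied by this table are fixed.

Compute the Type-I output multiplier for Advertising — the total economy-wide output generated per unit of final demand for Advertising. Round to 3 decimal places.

m_A = 2.222

Technical coefficients a_ij = z_ij / X_j:
  a_OO = 15/150 = 0.10, a_PO = 7.5/150 = 0.05, a_AO = 60/150 = 0.40
  a_OP = 60/600 = 0.10, a_PP = 210/600 = 0.35, a_AP = 60/600 = 0.10
  a_OA = 45/225 = 0.20, a_PA = 78.75/225 = 0.35, a_AA = 0/225 = 0.00
I − A =
  [   0.90    -0.10    -0.20]
  [  -0.05     0.65    -0.35]
  [  -0.40    -0.10     1.00]
Cofactors of I−A, C_ij = (−1)^(i+j)·(minor ij) (rows/columns in the sector order above):
  C_11 = (0.65)(1.00) − (-0.35)(-0.10) = 0.6150
  C_12 = −[(-0.05)(1.00) − (-0.35)(-0.40)] = 0.1900
  C_13 = (-0.05)(-0.10) − (0.65)(-0.40) = 0.2650
  C_21 = −[(-0.10)(1.00) − (-0.20)(-0.10)] = 0.1200
  C_22 = (0.90)(1.00) − (-0.20)(-0.40) = 0.8200
  C_23 = −[(0.90)(-0.10) − (-0.10)(-0.40)] = 0.1300
  C_31 = (-0.10)(-0.35) − (-0.20)(0.65) = 0.1650
  C_32 = −[(0.90)(-0.35) − (-0.20)(-0.05)] = 0.3250
  C_33 = (0.90)(0.65) − (-0.10)(-0.05) = 0.5800
det(I−A) = Σ_j (I−A)_1j·C_1j = (0.90)(0.6150) + (-0.10)(0.1900) + (-0.20)(0.2650) = 0.4815
adj(I−A) = Cᵀ =
  [ 0.6150   0.1200   0.1650]
  [ 0.1900   0.8200   0.3250]
  [ 0.2650   0.1300   0.5800]
(I − A)⁻¹ = adj(I−A) / det(I−A) ≈
  [   1.2773     0.2492     0.3427]
  [   0.3946     1.7030     0.6750]
  [   0.5504     0.2700     1.2046]
The output multiplier for sector j is the column-j sum of the Leontief inverse (I − A)⁻¹ = adj(I−A) / det(I−A).
Column A of adj(I−A): (0.1650, 0.3250, 0.5800); det(I−A) = 0.4815.
m_A = (0.1650 + 0.3250 + 0.5800) / 0.4815 = 1.07 / 0.4815 ≈ 2.222.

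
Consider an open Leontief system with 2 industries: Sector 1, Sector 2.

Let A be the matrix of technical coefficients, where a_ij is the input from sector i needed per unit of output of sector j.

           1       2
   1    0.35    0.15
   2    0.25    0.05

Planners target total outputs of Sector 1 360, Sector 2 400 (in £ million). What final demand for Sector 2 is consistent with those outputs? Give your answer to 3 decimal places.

d_2 = 290.000

I − A =
  [   0.65    -0.15]
  [  -0.25     0.95]
d = (I − A) x:
  d_1 = (+0.65)·360 + (-0.15)·400 = 174.000
  d_2 = (-0.25)·360 + (+0.95)·400 = 290.000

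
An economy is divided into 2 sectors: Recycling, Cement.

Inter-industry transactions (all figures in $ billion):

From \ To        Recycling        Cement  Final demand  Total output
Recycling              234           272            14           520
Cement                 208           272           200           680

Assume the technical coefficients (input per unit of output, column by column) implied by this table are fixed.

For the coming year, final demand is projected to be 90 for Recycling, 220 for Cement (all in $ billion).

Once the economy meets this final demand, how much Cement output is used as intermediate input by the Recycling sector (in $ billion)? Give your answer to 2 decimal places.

z_21 = 334.12

Technical coefficients a_ij = z_ij / X_j:
  a_11 = 234/520 = 0.45, a_21 = 208/520 = 0.40
  a_12 = 272/680 = 0.40, a_22 = 272/680 = 0.40
I − A =
  [   0.55    -0.40]
  [  -0.40     0.60]
det(I−A) = (0.55)(0.60) − (-0.40)(-0.40) = 0.1700
adj(I−A) = [[0.60, 0.40], [0.40, 0.55]]
(I − A)⁻¹ = adj(I−A) / det(I−A) ≈
  [   3.5294     2.3529]
  [   2.3529     3.2353]
First solve x = (I − A)⁻¹ d = adj(I−A)·d / det(I−A); in particular x_1 = (0.60·90 + 0.40·220) / 0.1700 = 142.00 / 0.1700 ≈ 835.2941.
Intermediate flow from 2 to 1: z_21 = a_21 · x_1 = 0.40 × 142.00 / 0.1700 = 56.80 / 0.1700 ≈ 334.12.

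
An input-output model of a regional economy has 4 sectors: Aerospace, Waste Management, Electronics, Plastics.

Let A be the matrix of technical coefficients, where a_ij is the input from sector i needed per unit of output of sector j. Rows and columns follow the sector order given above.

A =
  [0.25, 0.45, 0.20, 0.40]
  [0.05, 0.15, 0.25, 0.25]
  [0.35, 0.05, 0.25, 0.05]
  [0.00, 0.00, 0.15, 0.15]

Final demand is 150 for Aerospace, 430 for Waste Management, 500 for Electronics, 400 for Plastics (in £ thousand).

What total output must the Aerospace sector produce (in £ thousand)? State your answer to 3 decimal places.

x_A = 1852.799

I − A =
  [   0.75    -0.45    -0.20    -0.40]
  [  -0.05     0.85    -0.25    -0.25]
  [  -0.35    -0.05     0.75    -0.05]
  [   0.00     0.00    -0.15     0.85]
Compute the cofactors C_ij = (−1)^(i+j)·(3×3 minor ij) of I−A; the adjugate is their transpose:
adj(I−A) = Cᵀ =
  [ 0.52300   0.29500   0.30800   0.35100]
  [ 0.11900   0.39200   0.19900   0.18300]
  [ 0.25500   0.16575   0.52275   0.19950]
  [ 0.04500   0.02925   0.09225   0.35250]
det(I−A) = Σ_j (I−A)_1j·C_1j = (0.75)(0.52300) + (-0.45)(0.11900) + (-0.20)(0.25500) + (-0.40)(0.04500) = 0.2697
(I − A)⁻¹ = adj(I−A) / det(I−A) ≈
  [   1.9392     1.0938     1.1420     1.3014]
  [   0.4412     1.4535     0.7379     0.6785]
  [   0.9455     0.6146     1.9383     0.7397]
  [   0.1669     0.1085     0.3420     1.3070]
x = (I − A)⁻¹ d = adj(I−A)·d / det(I−A), with det(I−A) = 0.2697:
  x_A = (0.52300·150 + 0.29500·430 + 0.30800·500 + 0.35100·400) / 0.2697 = 499.70 / 0.2697 ≈ 1852.799
  x_W = (0.11900·150 + 0.39200·430 + 0.19900·500 + 0.18300·400) / 0.2697 = 359.11 / 0.2697 ≈ 1331.516
  x_E = (0.25500·150 + 0.16575·430 + 0.52275·500 + 0.19950·400) / 0.2697 = 450.6975 / 0.2697 ≈ 1671.107
  x_P = (0.04500·150 + 0.02925·430 + 0.09225·500 + 0.35250·400) / 0.2697 = 206.4525 / 0.2697 ≈ 765.489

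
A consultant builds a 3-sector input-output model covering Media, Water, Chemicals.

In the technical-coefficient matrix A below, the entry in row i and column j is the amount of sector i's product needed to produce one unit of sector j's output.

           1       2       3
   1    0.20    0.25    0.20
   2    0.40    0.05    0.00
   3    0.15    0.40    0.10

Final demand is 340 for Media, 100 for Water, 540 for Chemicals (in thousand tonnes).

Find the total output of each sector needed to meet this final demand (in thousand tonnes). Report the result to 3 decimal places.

x_1 = 794.377, x_2 = 439.738, x_3 = 927.835

I − A =
  [   0.80    -0.25    -0.20]
  [  -0.40     0.95     0.00]
  [  -0.15    -0.40     0.90]
Cofactors of I−A, C_ij = (−1)^(i+j)·(minor ij) (rows/columns in the sector order above):
  C_11 = (0.95)(0.90) − (0.00)(-0.40) = 0.8550
  C_12 = −[(-0.40)(0.90) − (0.00)(-0.15)] = 0.3600
  C_13 = (-0.40)(-0.40) − (0.95)(-0.15) = 0.3025
  C_21 = −[(-0.25)(0.90) − (-0.20)(-0.40)] = 0.3050
  C_22 = (0.80)(0.90) − (-0.20)(-0.15) = 0.6900
  C_23 = −[(0.80)(-0.40) − (-0.25)(-0.15)] = 0.3575
  C_31 = (-0.25)(0.00) − (-0.20)(0.95) = 0.1900
  C_32 = −[(0.80)(0.00) − (-0.20)(-0.40)] = 0.0800
  C_33 = (0.80)(0.95) − (-0.25)(-0.40) = 0.6600
det(I−A) = Σ_j (I−A)_1j·C_1j = (0.80)(0.8550) + (-0.25)(0.3600) + (-0.20)(0.3025) = 0.5335
adj(I−A) = Cᵀ =
  [ 0.8550   0.3050   0.1900]
  [ 0.3600   0.6900   0.0800]
  [ 0.3025   0.3575   0.6600]
(I − A)⁻¹ = adj(I−A) / det(I−A) ≈
  [   1.6026     0.5717     0.3561]
  [   0.6748     1.2933     0.1500]
  [   0.5670     0.6701     1.2371]
x = (I − A)⁻¹ d = adj(I−A)·d / det(I−A), with det(I−A) = 0.5335:
  x_1 = (0.8550·340 + 0.3050·100 + 0.1900·540) / 0.5335 = 423.80 / 0.5335 ≈ 794.377
  x_2 = (0.3600·340 + 0.6900·100 + 0.0800·540) / 0.5335 = 234.60 / 0.5335 ≈ 439.738
  x_3 = (0.3025·340 + 0.3575·100 + 0.6600·540) / 0.5335 = 495.00 / 0.5335 ≈ 927.835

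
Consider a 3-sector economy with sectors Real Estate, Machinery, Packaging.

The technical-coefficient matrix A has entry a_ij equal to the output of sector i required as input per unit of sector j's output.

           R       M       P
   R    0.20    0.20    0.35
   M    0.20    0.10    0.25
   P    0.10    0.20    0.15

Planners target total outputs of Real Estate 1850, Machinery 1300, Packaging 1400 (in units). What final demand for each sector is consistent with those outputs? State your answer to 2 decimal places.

d_R = 730.00, d_M = 450.00, d_P = 745.00

I − A =
  [   0.80    -0.20    -0.35]
  [  -0.20     0.90    -0.25]
  [  -0.10    -0.20     0.85]
d = (I − A) x:
  d_R = (+0.80)·1850 + (-0.20)·1300 + (-0.35)·1400 = 730.00
  d_M = (-0.20)·1850 + (+0.90)·1300 + (-0.25)·1400 = 450.00
  d_P = (-0.10)·1850 + (-0.20)·1300 + (+0.85)·1400 = 745.00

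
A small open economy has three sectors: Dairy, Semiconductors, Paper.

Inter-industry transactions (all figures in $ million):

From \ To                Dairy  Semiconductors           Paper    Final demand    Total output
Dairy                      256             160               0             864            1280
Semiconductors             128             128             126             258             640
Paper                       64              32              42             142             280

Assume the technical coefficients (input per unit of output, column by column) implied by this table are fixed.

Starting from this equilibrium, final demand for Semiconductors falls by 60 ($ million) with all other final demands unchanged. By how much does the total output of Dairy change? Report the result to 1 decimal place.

Technical coefficients a_ij = z_ij / X_j:
  a_11 = 256/1280 = 0.20, a_21 = 128/1280 = 0.10, a_31 = 64/1280 = 0.05
  a_12 = 160/640 = 0.25, a_22 = 128/640 = 0.20, a_32 = 32/640 = 0.05
  a_13 = 0/280 = 0.00, a_23 = 126/280 = 0.45, a_33 = 42/280 = 0.15
I − A =
  [   0.80    -0.25     0.00]
  [  -0.10     0.80    -0.45]
  [  -0.05    -0.05     0.85]
Cofactors of I−A, C_ij = (−1)^(i+j)·(minor ij) (rows/columns in the sector order above):
  C_11 = (0.80)(0.85) − (-0.45)(-0.05) = 0.6575
  C_12 = −[(-0.10)(0.85) − (-0.45)(-0.05)] = 0.1075
  C_13 = (-0.10)(-0.05) − (0.80)(-0.05) = 0.0450
  C_21 = −[(-0.25)(0.85) − (0.00)(-0.05)] = 0.2125
  C_22 = (0.80)(0.85) − (0.00)(-0.05) = 0.6800
  C_23 = −[(0.80)(-0.05) − (-0.25)(-0.05)] = 0.0525
  C_31 = (-0.25)(-0.45) − (0.00)(0.80) = 0.1125
  C_32 = −[(0.80)(-0.45) − (0.00)(-0.10)] = 0.3600
  C_33 = (0.80)(0.80) − (-0.25)(-0.10) = 0.6150
det(I−A) = Σ_j (I−A)_1j·C_1j = (0.80)(0.6575) + (-0.25)(0.1075) + (0.00)(0.0450) = 0.499125
adj(I−A) = Cᵀ =
  [ 0.6575   0.2125   0.1125]
  [ 0.1075   0.6800   0.3600]
  [ 0.0450   0.0525   0.6150]
(I − A)⁻¹ = adj(I−A) / det(I−A) ≈
  [   1.3173     0.4257     0.2254]
  [   0.2154     1.3624     0.7213]
  [   0.0902     0.1052     1.2322]
Δx = (I − A)⁻¹ Δd with Δd having -60 in the Semiconductors component and 0 elsewhere.
So Δx_1 = L_12 · (-60), where L_12 = adj(I−A)_12 / det(I−A) = 0.2125 / 0.499125.
Δx_1 = 0.2125 × (-60) / 0.499125 = -12.75 / 0.499125 ≈ -25.5.

Δx_1 = -25.5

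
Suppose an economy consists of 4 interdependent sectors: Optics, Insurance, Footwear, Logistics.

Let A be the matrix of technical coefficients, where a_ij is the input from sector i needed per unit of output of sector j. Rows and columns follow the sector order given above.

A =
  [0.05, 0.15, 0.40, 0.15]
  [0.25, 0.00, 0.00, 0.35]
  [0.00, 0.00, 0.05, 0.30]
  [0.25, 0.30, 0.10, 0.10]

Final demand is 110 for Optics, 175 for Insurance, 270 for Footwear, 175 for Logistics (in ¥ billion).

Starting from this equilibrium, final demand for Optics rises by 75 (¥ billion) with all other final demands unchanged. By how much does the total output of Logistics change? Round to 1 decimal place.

I − A =
  [   0.95    -0.15    -0.40    -0.15]
  [  -0.25     1.00     0.00    -0.35]
  [   0.00     0.00     0.95    -0.30]
  [  -0.25    -0.30    -0.10     0.90]
Compute the cofactors C_ij = (−1)^(i+j)·(3×3 minor ij) of I−A; the adjugate is their transpose:
adj(I−A) = Cᵀ =
  [ 0.725250   0.202500   0.338250   0.312375]
  [ 0.289375   0.718125   0.162000   0.381500]
  [ 0.097500   0.096750   0.659625   0.273750]
  [ 0.308750   0.306375   0.221250   0.866875]
det(I−A) = Σ_j (I−A)_1j·C_1j = (0.95)(0.725250) + (-0.15)(0.289375) + (-0.40)(0.097500) + (-0.15)(0.308750) = 0.56026875
(I − A)⁻¹ = adj(I−A) / det(I−A) ≈
  [   1.2945     0.3614     0.6037     0.5575]
  [   0.5165     1.2818     0.2891     0.6809]
  [   0.1740     0.1727     1.1773     0.4886]
  [   0.5511     0.5468     0.3949     1.5472]
Δx = (I − A)⁻¹ Δd with Δd having +75 in the Optics component and 0 elsewhere.
So Δx_4 = L_41 · (+75), where L_41 = adj(I−A)_41 / det(I−A) = 0.308750 / 0.56026875.
Δx_4 = 0.308750 × (+75) / 0.56026875 = 23.15625 / 0.56026875 ≈ 41.3.

Δx_4 = 41.3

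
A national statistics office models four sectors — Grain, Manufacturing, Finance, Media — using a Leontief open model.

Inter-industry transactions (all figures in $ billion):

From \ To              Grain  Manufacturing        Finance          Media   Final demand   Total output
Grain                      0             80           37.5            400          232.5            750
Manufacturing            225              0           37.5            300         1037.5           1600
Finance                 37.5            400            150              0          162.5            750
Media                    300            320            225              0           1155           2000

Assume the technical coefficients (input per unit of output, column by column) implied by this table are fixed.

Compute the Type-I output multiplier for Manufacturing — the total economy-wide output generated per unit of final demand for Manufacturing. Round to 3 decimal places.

Technical coefficients a_ij = z_ij / X_j:
  a_11 = 0/750 = 0.00, a_21 = 225/750 = 0.30, a_31 = 37.5/750 = 0.05, a_41 = 300/750 = 0.40
  a_12 = 80/1600 = 0.05, a_22 = 0/1600 = 0.00, a_32 = 400/1600 = 0.25, a_42 = 320/1600 = 0.20
  a_13 = 37.5/750 = 0.05, a_23 = 37.5/750 = 0.05, a_33 = 150/750 = 0.20, a_43 = 225/750 = 0.30
  a_14 = 400/2000 = 0.20, a_24 = 300/2000 = 0.15, a_34 = 0/2000 = 0.00, a_44 = 0/2000 = 0.00
I − A =
  [   1.00    -0.05    -0.05    -0.20]
  [  -0.30     1.00    -0.05    -0.15]
  [  -0.05    -0.25     0.80     0.00]
  [  -0.40    -0.20    -0.30     1.00]
Compute the cofactors C_ij = (−1)^(i+j)·(3×3 minor ij) of I−A; the adjugate is their transpose:
adj(I−A) = Cᵀ =
  [ 0.752250   0.099500   0.115250   0.165375]
  [ 0.292750   0.730500   0.127000   0.168125]
  [ 0.138500   0.234500   0.860000   0.062875]
  [ 0.401000   0.256250   0.329500   0.769125]
det(I−A) = Σ_j (I−A)_1j·C_1j = (1.00)(0.752250) + (-0.05)(0.292750) + (-0.05)(0.138500) + (-0.20)(0.401000) = 0.6504875
(I − A)⁻¹ = adj(I−A) / det(I−A) ≈
  [   1.1564     0.1530     0.1772     0.2542]
  [   0.4500     1.1230     0.1952     0.2585]
  [   0.2129     0.3605     1.3221     0.0967]
  [   0.6165     0.3939     0.5065     1.1824]
The output multiplier for sector j is the column-j sum of the Leontief inverse (I − A)⁻¹ = adj(I−A) / det(I−A).
Column 2 of adj(I−A): (0.099500, 0.730500, 0.234500, 0.256250); det(I−A) = 0.6504875.
m_2 = (0.099500 + 0.730500 + 0.234500 + 0.256250) / 0.6504875 = 1.32075 / 0.6504875 ≈ 2.030.

m_2 = 2.030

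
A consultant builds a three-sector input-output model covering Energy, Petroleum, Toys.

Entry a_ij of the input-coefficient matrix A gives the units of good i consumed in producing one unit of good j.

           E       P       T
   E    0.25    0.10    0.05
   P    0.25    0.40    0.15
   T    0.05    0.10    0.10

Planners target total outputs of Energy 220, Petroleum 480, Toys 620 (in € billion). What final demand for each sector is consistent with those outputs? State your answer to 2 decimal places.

I − A =
  [   0.75    -0.10    -0.05]
  [  -0.25     0.60    -0.15]
  [  -0.05    -0.10     0.90]
d = (I − A) x:
  d_E = (+0.75)·220 + (-0.10)·480 + (-0.05)·620 = 86.00
  d_P = (-0.25)·220 + (+0.60)·480 + (-0.15)·620 = 140.00
  d_T = (-0.05)·220 + (-0.10)·480 + (+0.90)·620 = 499.00

d_E = 86.00, d_P = 140.00, d_T = 499.00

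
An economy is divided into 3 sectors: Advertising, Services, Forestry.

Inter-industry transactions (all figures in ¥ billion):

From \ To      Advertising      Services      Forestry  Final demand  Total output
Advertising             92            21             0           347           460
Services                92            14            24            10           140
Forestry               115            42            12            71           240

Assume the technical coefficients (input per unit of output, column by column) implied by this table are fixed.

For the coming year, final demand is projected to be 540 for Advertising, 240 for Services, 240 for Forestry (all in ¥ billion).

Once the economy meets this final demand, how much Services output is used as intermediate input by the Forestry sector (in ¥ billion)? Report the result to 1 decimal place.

Technical coefficients a_ij = z_ij / X_j:
  a_11 = 92/460 = 0.20, a_21 = 92/460 = 0.20, a_31 = 115/460 = 0.25
  a_12 = 21/140 = 0.15, a_22 = 14/140 = 0.10, a_32 = 42/140 = 0.30
  a_13 = 0/240 = 0.00, a_23 = 24/240 = 0.10, a_33 = 12/240 = 0.05
I − A =
  [   0.80    -0.15     0.00]
  [  -0.20     0.90    -0.10]
  [  -0.25    -0.30     0.95]
Cofactors of I−A, C_ij = (−1)^(i+j)·(minor ij) (rows/columns in the sector order above):
  C_11 = (0.90)(0.95) − (-0.10)(-0.30) = 0.8250
  C_12 = −[(-0.20)(0.95) − (-0.10)(-0.25)] = 0.2150
  C_13 = (-0.20)(-0.30) − (0.90)(-0.25) = 0.2850
  C_21 = −[(-0.15)(0.95) − (0.00)(-0.30)] = 0.1425
  C_22 = (0.80)(0.95) − (0.00)(-0.25) = 0.7600
  C_23 = −[(0.80)(-0.30) − (-0.15)(-0.25)] = 0.2775
  C_31 = (-0.15)(-0.10) − (0.00)(0.90) = 0.0150
  C_32 = −[(0.80)(-0.10) − (0.00)(-0.20)] = 0.0800
  C_33 = (0.80)(0.90) − (-0.15)(-0.20) = 0.6900
det(I−A) = Σ_j (I−A)_1j·C_1j = (0.80)(0.8250) + (-0.15)(0.2150) + (0.00)(0.2850) = 0.62775
adj(I−A) = Cᵀ =
  [ 0.8250   0.1425   0.0150]
  [ 0.2150   0.7600   0.0800]
  [ 0.2850   0.2775   0.6900]
(I − A)⁻¹ = adj(I−A) / det(I−A) ≈
  [   1.3142     0.2270     0.0239]
  [   0.3425     1.2107     0.1274]
  [   0.4540     0.4421     1.0992]
First solve x = (I − A)⁻¹ d = adj(I−A)·d / det(I−A); in particular x_3 = (0.2850·540 + 0.2775·240 + 0.6900·240) / 0.62775 = 386.10 / 0.62775 ≈ 615.054.
Intermediate flow from 2 to 3: z_23 = a_23 · x_3 = 0.10 × 386.10 / 0.62775 = 38.61 / 0.62775 ≈ 61.5.

z_23 = 61.5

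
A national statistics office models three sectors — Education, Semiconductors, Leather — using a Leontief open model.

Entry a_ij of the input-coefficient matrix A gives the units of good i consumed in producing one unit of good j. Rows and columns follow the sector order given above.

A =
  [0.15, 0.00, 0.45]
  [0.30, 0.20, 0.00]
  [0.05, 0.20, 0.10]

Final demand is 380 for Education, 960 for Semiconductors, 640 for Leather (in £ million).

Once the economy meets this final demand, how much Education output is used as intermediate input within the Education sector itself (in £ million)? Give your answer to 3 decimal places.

I − A =
  [   0.85     0.00    -0.45]
  [  -0.30     0.80     0.00]
  [  -0.05    -0.20     0.90]
Cofactors of I−A, C_ij = (−1)^(i+j)·(minor ij) (rows/columns in the sector order above):
  C_11 = (0.80)(0.90) − (0.00)(-0.20) = 0.7200
  C_12 = −[(-0.30)(0.90) − (0.00)(-0.05)] = 0.2700
  C_13 = (-0.30)(-0.20) − (0.80)(-0.05) = 0.1000
  C_21 = −[(0.00)(0.90) − (-0.45)(-0.20)] = 0.0900
  C_22 = (0.85)(0.90) − (-0.45)(-0.05) = 0.7425
  C_23 = −[(0.85)(-0.20) − (0.00)(-0.05)] = 0.1700
  C_31 = (0.00)(0.00) − (-0.45)(0.80) = 0.3600
  C_32 = −[(0.85)(0.00) − (-0.45)(-0.30)] = 0.1350
  C_33 = (0.85)(0.80) − (0.00)(-0.30) = 0.6800
det(I−A) = Σ_j (I−A)_1j·C_1j = (0.85)(0.7200) + (0.00)(0.2700) + (-0.45)(0.1000) = 0.5670
adj(I−A) = Cᵀ =
  [ 0.7200   0.0900   0.3600]
  [ 0.2700   0.7425   0.1350]
  [ 0.1000   0.1700   0.6800]
(I − A)⁻¹ = adj(I−A) / det(I−A) ≈
  [   1.2698     0.1587     0.6349]
  [   0.4762     1.3095     0.2381]
  [   0.1764     0.2998     1.1993]
First solve x = (I − A)⁻¹ d = adj(I−A)·d / det(I−A); in particular x_1 = (0.7200·380 + 0.0900·960 + 0.3600·640) / 0.5670 = 590.40 / 0.5670 ≈ 1041.26984.
Intermediate flow from 1 to 1: z_11 = a_11 · x_1 = 0.15 × 590.40 / 0.5670 = 88.56 / 0.5670 ≈ 156.190.

z_11 = 156.190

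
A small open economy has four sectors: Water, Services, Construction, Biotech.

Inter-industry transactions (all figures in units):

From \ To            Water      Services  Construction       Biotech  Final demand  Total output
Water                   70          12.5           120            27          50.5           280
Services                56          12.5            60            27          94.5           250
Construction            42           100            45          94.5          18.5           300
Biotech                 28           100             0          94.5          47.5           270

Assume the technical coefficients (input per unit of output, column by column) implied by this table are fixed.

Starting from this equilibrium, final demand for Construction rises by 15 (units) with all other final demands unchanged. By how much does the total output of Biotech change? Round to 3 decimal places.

Δx_B = 9.630

Technical coefficients a_ij = z_ij / X_j:
  a_WW = 70/280 = 0.25, a_SW = 56/280 = 0.20, a_CW = 42/280 = 0.15, a_BW = 28/280 = 0.10
  a_WS = 12.5/250 = 0.05, a_SS = 12.5/250 = 0.05, a_CS = 100/250 = 0.40, a_BS = 100/250 = 0.40
  a_WC = 120/300 = 0.40, a_SC = 60/300 = 0.20, a_CC = 45/300 = 0.15, a_BC = 0/300 = 0.00
  a_WB = 27/270 = 0.10, a_SB = 27/270 = 0.10, a_CB = 94.5/270 = 0.35, a_BB = 94.5/270 = 0.35
I − A =
  [   0.75    -0.05    -0.40    -0.10]
  [  -0.20     0.95    -0.20    -0.10]
  [  -0.15    -0.40     0.85    -0.35]
  [  -0.10    -0.40     0.00     0.65]
Compute the cofactors C_ij = (−1)^(i+j)·(3×3 minor ij) of I−A; the adjugate is their transpose:
adj(I−A) = Cᵀ =
  [ 0.410875   0.221625   0.245500   0.229500]
  [ 0.145500   0.352875   0.151500   0.158250]
  [ 0.203875   0.308625   0.408625   0.298875]
  [ 0.152750   0.251250   0.131000   0.446625]
det(I−A) = Σ_j (I−A)_1j·C_1j = (0.75)(0.410875) + (-0.05)(0.145500) + (-0.40)(0.203875) + (-0.10)(0.152750) = 0.20405625
(I − A)⁻¹ = adj(I−A) / det(I−A) ≈
  [   2.0135     1.0861     1.2031     1.1247]
  [   0.7130     1.7293     0.7424     0.7755]
  [   0.9991     1.5125     2.0025     1.4647]
  [   0.7486     1.2313     0.6420     2.1887]
Δx = (I − A)⁻¹ Δd with Δd having +15 in the Construction component and 0 elsewhere.
So Δx_B = L_BC · (+15), where L_BC = adj(I−A)_BC / det(I−A) = 0.131000 / 0.20405625.
Δx_B = 0.131000 × (+15) / 0.20405625 = 1.965 / 0.20405625 ≈ 9.630.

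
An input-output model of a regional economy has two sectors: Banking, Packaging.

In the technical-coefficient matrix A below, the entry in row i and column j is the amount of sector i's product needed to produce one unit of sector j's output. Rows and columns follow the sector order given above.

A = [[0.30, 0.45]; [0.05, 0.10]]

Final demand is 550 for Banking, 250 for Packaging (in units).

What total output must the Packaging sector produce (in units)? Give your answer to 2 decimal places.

I − A =
  [   0.70    -0.45]
  [  -0.05     0.90]
det(I−A) = (0.70)(0.90) − (-0.45)(-0.05) = 0.6075
adj(I−A) = [[0.90, 0.45], [0.05, 0.70]]
(I − A)⁻¹ = adj(I−A) / det(I−A) ≈
  [   1.4815     0.7407]
  [   0.0823     1.1523]
x = (I − A)⁻¹ d = adj(I−A)·d / det(I−A), with det(I−A) = 0.6075:
  x_1 = (0.90·550 + 0.45·250) / 0.6075 = 607.50 / 0.6075 = 1000.00
  x_2 = (0.05·550 + 0.70·250) / 0.6075 = 202.50 / 0.6075 ≈ 333.33

x_2 = 333.33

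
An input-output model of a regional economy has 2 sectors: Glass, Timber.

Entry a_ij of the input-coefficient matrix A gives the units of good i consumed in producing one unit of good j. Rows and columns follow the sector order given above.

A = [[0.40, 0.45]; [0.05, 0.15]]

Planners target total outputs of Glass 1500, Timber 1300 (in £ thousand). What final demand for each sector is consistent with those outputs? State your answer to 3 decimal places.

I − A =
  [   0.60    -0.45]
  [  -0.05     0.85]
d = (I − A) x:
  d_1 = (+0.60)·1500 + (-0.45)·1300 = 315.000
  d_2 = (-0.05)·1500 + (+0.85)·1300 = 1030.000

d_1 = 315.000, d_2 = 1030.000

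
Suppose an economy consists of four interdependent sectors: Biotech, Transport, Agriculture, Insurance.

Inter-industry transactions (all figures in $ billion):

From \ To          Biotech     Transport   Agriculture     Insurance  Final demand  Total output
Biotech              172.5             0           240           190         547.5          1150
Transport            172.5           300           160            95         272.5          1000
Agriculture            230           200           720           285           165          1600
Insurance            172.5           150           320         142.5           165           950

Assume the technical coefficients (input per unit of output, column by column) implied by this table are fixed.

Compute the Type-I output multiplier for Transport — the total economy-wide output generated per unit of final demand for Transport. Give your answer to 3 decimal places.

Technical coefficients a_ij = z_ij / X_j:
  a_11 = 172.5/1150 = 0.15, a_21 = 172.5/1150 = 0.15, a_31 = 230/1150 = 0.20, a_41 = 172.5/1150 = 0.15
  a_12 = 0/1000 = 0.00, a_22 = 300/1000 = 0.30, a_32 = 200/1000 = 0.20, a_42 = 150/1000 = 0.15
  a_13 = 240/1600 = 0.15, a_23 = 160/1600 = 0.10, a_33 = 720/1600 = 0.45, a_43 = 320/1600 = 0.20
  a_14 = 190/950 = 0.20, a_24 = 95/950 = 0.10, a_34 = 285/950 = 0.30, a_44 = 142.5/950 = 0.15
I − A =
  [   0.85     0.00    -0.15    -0.20]
  [  -0.15     0.70    -0.10    -0.10]
  [  -0.20    -0.20     0.55    -0.30]
  [  -0.15    -0.15    -0.20     0.85]
Compute the cofactors C_ij = (−1)^(i+j)·(3×3 minor ij) of I−A; the adjugate is their transpose:
adj(I−A) = Cᵀ =
  [ 0.251500   0.056750   0.118000   0.107500]
  [ 0.094875   0.289625   0.113625   0.096500]
  [ 0.182750   0.182750   0.467500   0.229500]
  [ 0.104125   0.104125   0.150875   0.284750]
det(I−A) = Σ_j (I−A)_1j·C_1j = (0.85)(0.251500) + (0.00)(0.094875) + (-0.15)(0.182750) + (-0.20)(0.104125) = 0.1655375
(I − A)⁻¹ = adj(I−A) / det(I−A) ≈
  [   1.5193     0.3428     0.7128     0.6494]
  [   0.5731     1.7496     0.6864     0.5829]
  [   1.1040     1.1040     2.8241     1.3864]
  [   0.6290     0.6290     0.9114     1.7202]
The output multiplier for sector j is the column-j sum of the Leontief inverse (I − A)⁻¹ = adj(I−A) / det(I−A).
Column 2 of adj(I−A): (0.056750, 0.289625, 0.182750, 0.104125); det(I−A) = 0.1655375.
m_2 = (0.056750 + 0.289625 + 0.182750 + 0.104125) / 0.1655375 = 0.63325 / 0.1655375 ≈ 3.825.

m_2 = 3.825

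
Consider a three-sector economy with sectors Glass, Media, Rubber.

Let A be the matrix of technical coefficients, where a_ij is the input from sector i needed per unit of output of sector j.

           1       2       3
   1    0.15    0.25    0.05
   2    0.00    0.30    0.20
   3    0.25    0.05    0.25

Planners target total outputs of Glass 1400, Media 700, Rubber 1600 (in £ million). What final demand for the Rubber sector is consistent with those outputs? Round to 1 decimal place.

d_3 = 815.0

I − A =
  [   0.85    -0.25    -0.05]
  [   0.00     0.70    -0.20]
  [  -0.25    -0.05     0.75]
d = (I − A) x:
  d_1 = (+0.85)·1400 + (-0.25)·700 + (-0.05)·1600 = 935.0
  d_2 = (+0.00)·1400 + (+0.70)·700 + (-0.20)·1600 = 170.0
  d_3 = (-0.25)·1400 + (-0.05)·700 + (+0.75)·1600 = 815.0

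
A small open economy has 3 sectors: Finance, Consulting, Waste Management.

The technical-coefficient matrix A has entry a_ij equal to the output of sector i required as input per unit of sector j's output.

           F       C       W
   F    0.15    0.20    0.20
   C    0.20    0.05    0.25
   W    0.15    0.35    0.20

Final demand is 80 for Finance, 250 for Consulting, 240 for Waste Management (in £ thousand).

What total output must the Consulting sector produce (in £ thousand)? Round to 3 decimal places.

x_C = 487.924

I − A =
  [   0.85    -0.20    -0.20]
  [  -0.20     0.95    -0.25]
  [  -0.15    -0.35     0.80]
Cofactors of I−A, C_ij = (−1)^(i+j)·(minor ij) (rows/columns in the sector order above):
  C_11 = (0.95)(0.80) − (-0.25)(-0.35) = 0.6725
  C_12 = −[(-0.20)(0.80) − (-0.25)(-0.15)] = 0.1975
  C_13 = (-0.20)(-0.35) − (0.95)(-0.15) = 0.2125
  C_21 = −[(-0.20)(0.80) − (-0.20)(-0.35)] = 0.2300
  C_22 = (0.85)(0.80) − (-0.20)(-0.15) = 0.6500
  C_23 = −[(0.85)(-0.35) − (-0.20)(-0.15)] = 0.3275
  C_31 = (-0.20)(-0.25) − (-0.20)(0.95) = 0.2400
  C_32 = −[(0.85)(-0.25) − (-0.20)(-0.20)] = 0.2525
  C_33 = (0.85)(0.95) − (-0.20)(-0.20) = 0.7675
det(I−A) = Σ_j (I−A)_1j·C_1j = (0.85)(0.6725) + (-0.20)(0.1975) + (-0.20)(0.2125) = 0.489625
adj(I−A) = Cᵀ =
  [ 0.6725   0.2300   0.2400]
  [ 0.1975   0.6500   0.2525]
  [ 0.2125   0.3275   0.7675]
(I − A)⁻¹ = adj(I−A) / det(I−A) ≈
  [   1.3735     0.4697     0.4902]
  [   0.4034     1.3275     0.5157]
  [   0.4340     0.6689     1.5675]
x = (I − A)⁻¹ d = adj(I−A)·d / det(I−A), with det(I−A) = 0.489625:
  x_F = (0.6725·80 + 0.2300·250 + 0.2400·240) / 0.489625 = 168.90 / 0.489625 ≈ 344.958
  x_C = (0.1975·80 + 0.6500·250 + 0.2525·240) / 0.489625 = 238.90 / 0.489625 ≈ 487.924
  x_W = (0.2125·80 + 0.3275·250 + 0.7675·240) / 0.489625 = 283.075 / 0.489625 ≈ 578.147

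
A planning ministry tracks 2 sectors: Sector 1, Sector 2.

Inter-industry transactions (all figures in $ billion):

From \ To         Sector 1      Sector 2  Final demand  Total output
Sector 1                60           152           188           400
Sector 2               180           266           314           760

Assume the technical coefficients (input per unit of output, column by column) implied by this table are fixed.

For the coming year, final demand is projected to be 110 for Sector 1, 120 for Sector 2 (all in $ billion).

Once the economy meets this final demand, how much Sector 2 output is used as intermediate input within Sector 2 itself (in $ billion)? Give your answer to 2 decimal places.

Technical coefficients a_ij = z_ij / X_j:
  a_11 = 60/400 = 0.15, a_21 = 180/400 = 0.45
  a_12 = 152/760 = 0.20, a_22 = 266/760 = 0.35
I − A =
  [   0.85    -0.20]
  [  -0.45     0.65]
det(I−A) = (0.85)(0.65) − (-0.20)(-0.45) = 0.4625
adj(I−A) = [[0.65, 0.20], [0.45, 0.85]]
(I − A)⁻¹ = adj(I−A) / det(I−A) ≈
  [   1.4054     0.4324]
  [   0.9730     1.8378]
First solve x = (I − A)⁻¹ d = adj(I−A)·d / det(I−A); in particular x_2 = (0.45·110 + 0.85·120) / 0.4625 = 151.50 / 0.4625 ≈ 327.5676.
Intermediate flow from 2 to 2: z_22 = a_22 · x_2 = 0.35 × 151.50 / 0.4625 = 53.025 / 0.4625 ≈ 114.65.

z_22 = 114.65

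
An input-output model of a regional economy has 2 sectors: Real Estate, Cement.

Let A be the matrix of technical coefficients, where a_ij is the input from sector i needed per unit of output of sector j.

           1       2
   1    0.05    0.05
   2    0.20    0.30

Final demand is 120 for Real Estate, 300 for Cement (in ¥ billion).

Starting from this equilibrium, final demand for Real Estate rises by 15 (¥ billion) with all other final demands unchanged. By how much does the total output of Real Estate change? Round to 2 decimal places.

I − A =
  [   0.95    -0.05]
  [  -0.20     0.70]
det(I−A) = (0.95)(0.70) − (-0.05)(-0.20) = 0.6550
adj(I−A) = [[0.70, 0.05], [0.20, 0.95]]
(I − A)⁻¹ = adj(I−A) / det(I−A) ≈
  [   1.0687     0.0763]
  [   0.3053     1.4504]
Δx = (I − A)⁻¹ Δd with Δd having +15 in the Real Estate component and 0 elsewhere.
So Δx_1 = L_11 · (+15), where L_11 = adj(I−A)_11 / det(I−A) = 0.70 / 0.6550.
Δx_1 = 0.70 × (+15) / 0.6550 = 10.50 / 0.6550 ≈ 16.03.

Δx_1 = 16.03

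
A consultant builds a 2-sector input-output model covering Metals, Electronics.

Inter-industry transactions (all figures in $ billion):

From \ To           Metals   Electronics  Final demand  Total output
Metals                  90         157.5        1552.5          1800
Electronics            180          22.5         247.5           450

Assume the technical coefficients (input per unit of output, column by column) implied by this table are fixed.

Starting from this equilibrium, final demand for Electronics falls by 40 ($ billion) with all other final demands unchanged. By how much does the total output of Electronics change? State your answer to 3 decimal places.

Technical coefficients a_ij = z_ij / X_j:
  a_11 = 90/1800 = 0.05, a_21 = 180/1800 = 0.10
  a_12 = 157.5/450 = 0.35, a_22 = 22.5/450 = 0.05
I − A =
  [   0.95    -0.35]
  [  -0.10     0.95]
det(I−A) = (0.95)(0.95) − (-0.35)(-0.10) = 0.8675
adj(I−A) = [[0.95, 0.35], [0.10, 0.95]]
(I − A)⁻¹ = adj(I−A) / det(I−A) ≈
  [   1.0951     0.4035]
  [   0.1153     1.0951]
Δx = (I − A)⁻¹ Δd with Δd having -40 in the Electronics component and 0 elsewhere.
So Δx_2 = L_22 · (-40), where L_22 = adj(I−A)_22 / det(I−A) = 0.95 / 0.8675.
Δx_2 = 0.95 × (-40) / 0.8675 = -38.00 / 0.8675 ≈ -43.804.

Δx_2 = -43.804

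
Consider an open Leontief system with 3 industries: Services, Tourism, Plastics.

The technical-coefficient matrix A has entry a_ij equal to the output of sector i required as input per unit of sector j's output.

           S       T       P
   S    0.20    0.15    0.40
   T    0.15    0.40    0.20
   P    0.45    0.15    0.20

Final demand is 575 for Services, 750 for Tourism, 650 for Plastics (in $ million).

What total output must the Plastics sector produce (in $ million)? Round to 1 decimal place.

x_P = 2866.1

I − A =
  [   0.80    -0.15    -0.40]
  [  -0.15     0.60    -0.20]
  [  -0.45    -0.15     0.80]
Cofactors of I−A, C_ij = (−1)^(i+j)·(minor ij) (rows/columns in the sector order above):
  C_11 = (0.60)(0.80) − (-0.20)(-0.15) = 0.4500
  C_12 = −[(-0.15)(0.80) − (-0.20)(-0.45)] = 0.2100
  C_13 = (-0.15)(-0.15) − (0.60)(-0.45) = 0.2925
  C_21 = −[(-0.15)(0.80) − (-0.40)(-0.15)] = 0.1800
  C_22 = (0.80)(0.80) − (-0.40)(-0.45) = 0.4600
  C_23 = −[(0.80)(-0.15) − (-0.15)(-0.45)] = 0.1875
  C_31 = (-0.15)(-0.20) − (-0.40)(0.60) = 0.2700
  C_32 = −[(0.80)(-0.20) − (-0.40)(-0.15)] = 0.2200
  C_33 = (0.80)(0.60) − (-0.15)(-0.15) = 0.4575
det(I−A) = Σ_j (I−A)_1j·C_1j = (0.80)(0.4500) + (-0.15)(0.2100) + (-0.40)(0.2925) = 0.2115
adj(I−A) = Cᵀ =
  [ 0.4500   0.1800   0.2700]
  [ 0.2100   0.4600   0.2200]
  [ 0.2925   0.1875   0.4575]
(I − A)⁻¹ = adj(I−A) / det(I−A) ≈
  [   2.1277     0.8511     1.2766]
  [   0.9929     2.1749     1.0402]
  [   1.3830     0.8865     2.1631]
x = (I − A)⁻¹ d = adj(I−A)·d / det(I−A), with det(I−A) = 0.2115:
  x_S = (0.4500·575 + 0.1800·750 + 0.2700·650) / 0.2115 = 569.25 / 0.2115 ≈ 2691.5
  x_T = (0.2100·575 + 0.4600·750 + 0.2200·650) / 0.2115 = 608.75 / 0.2115 ≈ 2878.3
  x_P = (0.2925·575 + 0.1875·750 + 0.4575·650) / 0.2115 = 606.1875 / 0.2115 ≈ 2866.1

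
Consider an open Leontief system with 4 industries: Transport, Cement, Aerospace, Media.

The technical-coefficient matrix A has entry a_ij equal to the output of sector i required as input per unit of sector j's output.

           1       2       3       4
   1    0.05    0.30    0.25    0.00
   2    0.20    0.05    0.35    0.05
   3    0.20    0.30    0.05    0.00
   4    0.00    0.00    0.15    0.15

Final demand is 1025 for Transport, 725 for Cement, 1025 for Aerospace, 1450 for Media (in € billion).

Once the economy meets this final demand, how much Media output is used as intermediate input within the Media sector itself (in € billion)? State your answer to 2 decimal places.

I − A =
  [   0.95    -0.30    -0.25     0.00]
  [  -0.20     0.95    -0.35    -0.05]
  [  -0.20    -0.30     0.95     0.00]
  [   0.00     0.00    -0.15     0.85]
Compute the cofactors C_ij = (−1)^(i+j)·(3×3 minor ij) of I−A; the adjugate is their transpose:
adj(I−A) = Cᵀ =
  [ 0.675625   0.306000   0.293375   0.018000]
  [ 0.222500   0.724625   0.332250   0.042625]
  [ 0.212500   0.293250   0.716125   0.017250]
  [ 0.037500   0.051750   0.126375   0.617125]
det(I−A) = Σ_j (I−A)_1j·C_1j = (0.95)(0.675625) + (-0.30)(0.222500) + (-0.25)(0.212500) + (0.00)(0.037500) = 0.52196875
(I − A)⁻¹ = adj(I−A) / det(I−A) ≈
  [   1.2944     0.5862     0.5621     0.0345]
  [   0.4263     1.3883     0.6365     0.0817]
  [   0.4071     0.5618     1.3720     0.0330]
  [   0.0718     0.0991     0.2421     1.1823]
First solve x = (I − A)⁻¹ d = adj(I−A)·d / det(I−A); in particular x_4 = (0.037500·1025 + 0.051750·725 + 0.126375·1025 + 0.617125·1450) / 0.52196875 = 1100.321875 / 0.52196875 ≈ 2108.0225.
Intermediate flow from 4 to 4: z_44 = a_44 · x_4 = 0.15 × 1100.321875 / 0.52196875 = 165.04828125 / 0.52196875 ≈ 316.20.

z_44 = 316.20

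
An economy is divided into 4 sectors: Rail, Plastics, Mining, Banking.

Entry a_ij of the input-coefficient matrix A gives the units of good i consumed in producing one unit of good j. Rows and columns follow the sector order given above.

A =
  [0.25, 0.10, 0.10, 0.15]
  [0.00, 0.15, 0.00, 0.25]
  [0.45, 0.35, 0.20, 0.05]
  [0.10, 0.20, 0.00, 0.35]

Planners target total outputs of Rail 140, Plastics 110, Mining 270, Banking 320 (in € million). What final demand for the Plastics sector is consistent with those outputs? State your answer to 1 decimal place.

I − A =
  [   0.75    -0.10    -0.10    -0.15]
  [   0.00     0.85     0.00    -0.25]
  [  -0.45    -0.35     0.80    -0.05]
  [  -0.10    -0.20     0.00     0.65]
d = (I − A) x:
  d_R = (+0.75)·140 + (-0.10)·110 + (-0.10)·270 + (-0.15)·320 = 19.0
  d_P = (+0.00)·140 + (+0.85)·110 + (+0.00)·270 + (-0.25)·320 = 13.5
  d_M = (-0.45)·140 + (-0.35)·110 + (+0.80)·270 + (-0.05)·320 = 98.5
  d_B = (-0.10)·140 + (-0.20)·110 + (+0.00)·270 + (+0.65)·320 = 172.0

d_P = 13.5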